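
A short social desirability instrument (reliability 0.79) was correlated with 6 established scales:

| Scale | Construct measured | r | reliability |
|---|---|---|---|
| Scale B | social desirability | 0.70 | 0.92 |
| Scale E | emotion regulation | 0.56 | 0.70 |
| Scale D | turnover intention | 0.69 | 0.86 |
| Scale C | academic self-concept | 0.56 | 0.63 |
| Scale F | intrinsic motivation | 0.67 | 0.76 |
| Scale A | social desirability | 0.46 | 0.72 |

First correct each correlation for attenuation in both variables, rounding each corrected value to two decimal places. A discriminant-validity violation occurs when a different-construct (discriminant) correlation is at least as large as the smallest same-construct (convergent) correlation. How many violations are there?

4

Disattenuated r (r / √(r_scale · r_new)):
  Scale B (conv): 0.70 / √(0.92·0.79) = 0.82
  Scale E (disc): 0.56 / √(0.70·0.79) = 0.75
  Scale D (disc): 0.69 / √(0.86·0.79) = 0.84
  Scale C (disc): 0.56 / √(0.63·0.79) = 0.79
  Scale F (disc): 0.67 / √(0.76·0.79) = 0.86
  Scale A (conv): 0.46 / √(0.72·0.79) = 0.61
Smallest convergent = 0.61. Discriminant values: 0.75, 0.84, 0.79, 0.86; count ≥ 0.61 → 4.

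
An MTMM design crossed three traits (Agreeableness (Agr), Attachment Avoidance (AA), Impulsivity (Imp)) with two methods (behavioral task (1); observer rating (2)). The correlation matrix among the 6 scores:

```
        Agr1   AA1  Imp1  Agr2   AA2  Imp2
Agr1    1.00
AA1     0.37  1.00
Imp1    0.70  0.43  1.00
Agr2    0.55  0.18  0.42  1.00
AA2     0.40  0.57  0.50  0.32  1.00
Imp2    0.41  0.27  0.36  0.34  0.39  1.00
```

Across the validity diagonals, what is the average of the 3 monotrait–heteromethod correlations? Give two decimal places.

0.49

Convergent values: 0.55, 0.57, 0.36; mean = 1.48/3 = 0.49.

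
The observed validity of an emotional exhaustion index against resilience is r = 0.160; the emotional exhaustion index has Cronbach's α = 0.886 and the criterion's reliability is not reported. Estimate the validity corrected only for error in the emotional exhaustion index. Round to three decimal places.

0.170

Single correction: r_c = r_obs / √r_xx = 0.160 / √0.886 = 0.160 / 0.9413 ≈ 0.170.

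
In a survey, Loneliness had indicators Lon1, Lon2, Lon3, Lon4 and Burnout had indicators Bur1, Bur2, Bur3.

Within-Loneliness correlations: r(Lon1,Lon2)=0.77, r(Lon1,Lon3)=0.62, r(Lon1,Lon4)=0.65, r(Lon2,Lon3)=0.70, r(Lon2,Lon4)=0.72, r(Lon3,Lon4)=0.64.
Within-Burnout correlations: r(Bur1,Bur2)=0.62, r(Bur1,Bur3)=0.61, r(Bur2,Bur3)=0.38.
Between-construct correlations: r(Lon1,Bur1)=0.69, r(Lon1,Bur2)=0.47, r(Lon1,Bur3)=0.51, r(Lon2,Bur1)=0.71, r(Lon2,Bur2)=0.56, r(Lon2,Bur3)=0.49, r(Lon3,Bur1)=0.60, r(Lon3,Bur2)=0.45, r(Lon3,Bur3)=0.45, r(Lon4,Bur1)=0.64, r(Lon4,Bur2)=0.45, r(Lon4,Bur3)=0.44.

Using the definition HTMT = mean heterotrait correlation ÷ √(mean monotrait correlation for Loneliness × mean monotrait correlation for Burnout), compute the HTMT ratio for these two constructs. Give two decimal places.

Between-construct mean = 6.46/12 = 0.5383.
Mean within-Lon = 4.10/6 = 0.6833; mean within-Bur = 1.61/3 = 0.5367.
Geometric mean = √(0.6833 × 0.5367) = 0.6056.
HTMT = 0.5383 / 0.6056 = 0.89.

0.89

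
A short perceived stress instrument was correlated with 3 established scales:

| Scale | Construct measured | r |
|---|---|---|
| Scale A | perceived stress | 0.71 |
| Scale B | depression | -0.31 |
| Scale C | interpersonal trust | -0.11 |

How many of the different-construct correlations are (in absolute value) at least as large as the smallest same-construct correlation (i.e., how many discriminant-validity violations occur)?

Convergent (same construct = perceived stress): Scale A.
Smallest convergent = 0.71. Discriminant |r|: 0.31, 0.11; count ≥ 0.71 → 0.

0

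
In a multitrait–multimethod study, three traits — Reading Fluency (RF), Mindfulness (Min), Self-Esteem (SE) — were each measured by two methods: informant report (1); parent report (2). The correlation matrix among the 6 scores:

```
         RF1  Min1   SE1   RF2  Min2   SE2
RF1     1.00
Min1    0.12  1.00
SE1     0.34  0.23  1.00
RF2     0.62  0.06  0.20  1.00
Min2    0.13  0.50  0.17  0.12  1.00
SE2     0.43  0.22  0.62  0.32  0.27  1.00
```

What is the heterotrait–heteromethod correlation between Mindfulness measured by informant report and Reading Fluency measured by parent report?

Different traits and methods: r(Min1, RF2) = 0.06.

0.06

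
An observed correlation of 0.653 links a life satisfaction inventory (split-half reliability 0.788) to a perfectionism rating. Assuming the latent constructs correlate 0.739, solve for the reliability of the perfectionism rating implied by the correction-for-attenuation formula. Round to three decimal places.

r_true = r_obs / √(r_xx · r_yy) ⇒ 0.739 = 0.653 / √(0.788 · r_yy).
√(0.788 · r_yy) = 0.653 / 0.739 = 0.8836; 0.788 · r_yy = 0.7807; r_yy = 0.7807 / 0.788 ≈ 0.991.

0.991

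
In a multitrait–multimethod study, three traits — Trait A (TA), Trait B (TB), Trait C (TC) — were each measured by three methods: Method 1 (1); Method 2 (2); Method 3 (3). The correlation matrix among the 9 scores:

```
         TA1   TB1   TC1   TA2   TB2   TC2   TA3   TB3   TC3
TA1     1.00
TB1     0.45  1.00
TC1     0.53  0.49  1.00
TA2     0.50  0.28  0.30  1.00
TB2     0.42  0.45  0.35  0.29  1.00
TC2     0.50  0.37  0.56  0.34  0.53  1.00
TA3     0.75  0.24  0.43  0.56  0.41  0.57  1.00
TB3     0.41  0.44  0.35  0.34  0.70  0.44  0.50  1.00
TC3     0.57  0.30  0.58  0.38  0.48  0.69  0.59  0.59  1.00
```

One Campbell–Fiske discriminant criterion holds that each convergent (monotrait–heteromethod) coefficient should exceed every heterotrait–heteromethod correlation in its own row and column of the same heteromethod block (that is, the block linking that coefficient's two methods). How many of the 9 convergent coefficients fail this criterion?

Checking each validity diagonal entry against its comparison values:
TA (methods 1·2): 0.50 vs {0.42, 0.28, 0.50, 0.30} → fail.
TA (methods 1·3): 0.75 vs {0.41, 0.24, 0.57, 0.43} → pass.
TA (methods 2·3): 0.56 vs {0.34, 0.41, 0.38, 0.57} → fail.
TB (methods 1·2): 0.45 vs {0.28, 0.42, 0.37, 0.35} → pass.
TB (methods 1·3): 0.44 vs {0.24, 0.41, 0.30, 0.35} → pass.
TB (methods 2·3): 0.70 vs {0.41, 0.34, 0.48, 0.44} → pass.
TC (methods 1·2): 0.56 vs {0.30, 0.50, 0.35, 0.37} → pass.
TC (methods 1·3): 0.58 vs {0.43, 0.57, 0.35, 0.30} → pass.
TC (methods 2·3): 0.69 vs {0.57, 0.38, 0.44, 0.48} → pass.
2 of 9 fail.

2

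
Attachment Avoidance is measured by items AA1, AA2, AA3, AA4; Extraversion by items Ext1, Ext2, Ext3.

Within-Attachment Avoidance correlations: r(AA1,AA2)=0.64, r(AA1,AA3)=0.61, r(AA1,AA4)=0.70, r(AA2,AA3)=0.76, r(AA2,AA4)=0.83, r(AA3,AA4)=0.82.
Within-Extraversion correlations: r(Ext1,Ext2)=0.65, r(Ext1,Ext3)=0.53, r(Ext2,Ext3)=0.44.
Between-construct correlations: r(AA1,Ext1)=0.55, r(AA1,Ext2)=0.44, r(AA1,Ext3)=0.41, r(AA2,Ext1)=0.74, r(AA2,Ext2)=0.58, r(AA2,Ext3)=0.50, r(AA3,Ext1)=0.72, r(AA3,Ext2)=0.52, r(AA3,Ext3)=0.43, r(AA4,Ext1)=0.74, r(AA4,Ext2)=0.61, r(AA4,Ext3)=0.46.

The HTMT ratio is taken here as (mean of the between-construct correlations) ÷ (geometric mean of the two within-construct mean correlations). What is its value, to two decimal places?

0.89

Between-construct mean = 6.70/12 = 0.5583.
Mean within-AA = 4.36/6 = 0.7267; mean within-Ext = 1.62/3 = 0.5400.
Geometric mean = √(0.7267 × 0.5400) = 0.6264.
HTMT = 0.5583 / 0.6264 = 0.89.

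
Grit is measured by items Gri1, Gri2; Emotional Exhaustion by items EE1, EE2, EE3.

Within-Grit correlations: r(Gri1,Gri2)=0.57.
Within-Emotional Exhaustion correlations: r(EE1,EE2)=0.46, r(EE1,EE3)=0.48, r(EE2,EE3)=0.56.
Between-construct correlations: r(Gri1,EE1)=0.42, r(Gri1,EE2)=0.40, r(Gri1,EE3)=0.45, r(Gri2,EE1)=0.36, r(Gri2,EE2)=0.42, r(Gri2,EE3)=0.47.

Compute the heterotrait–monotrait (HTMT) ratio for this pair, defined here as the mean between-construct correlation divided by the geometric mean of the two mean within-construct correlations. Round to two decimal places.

Mean heterotrait r = 2.52/6 = 0.4200.
Mean within-Gri = 0.57/1 = 0.5700; mean within-EE = 1.50/3 = 0.5000.
Geometric mean = √(0.5700 × 0.5000) = 0.5339.
HTMT = 0.4200 / 0.5339 = 0.79.

0.79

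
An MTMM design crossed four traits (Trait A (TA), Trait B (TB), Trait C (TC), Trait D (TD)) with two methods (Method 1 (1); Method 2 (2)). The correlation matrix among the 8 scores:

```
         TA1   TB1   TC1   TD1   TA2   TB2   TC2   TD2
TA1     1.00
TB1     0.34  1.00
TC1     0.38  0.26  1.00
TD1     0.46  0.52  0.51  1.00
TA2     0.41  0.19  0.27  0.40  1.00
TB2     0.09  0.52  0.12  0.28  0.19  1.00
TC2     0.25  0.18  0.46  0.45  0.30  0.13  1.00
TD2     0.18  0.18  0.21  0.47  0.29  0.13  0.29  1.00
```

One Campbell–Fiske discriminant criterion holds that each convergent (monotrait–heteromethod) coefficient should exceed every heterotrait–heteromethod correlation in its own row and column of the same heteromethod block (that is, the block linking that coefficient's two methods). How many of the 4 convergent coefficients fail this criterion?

Checking each validity diagonal entry against its comparison values:
TA (methods 1·2): 0.41 vs {0.09, 0.19, 0.25, 0.27, 0.18, 0.40} → pass.
TB (methods 1·2): 0.52 vs {0.19, 0.09, 0.18, 0.12, 0.18, 0.28} → pass.
TC (methods 1·2): 0.46 vs {0.27, 0.25, 0.12, 0.18, 0.21, 0.45} → pass.
TD (methods 1·2): 0.47 vs {0.40, 0.18, 0.28, 0.18, 0.45, 0.21} → pass.
0 of 4 fail.

0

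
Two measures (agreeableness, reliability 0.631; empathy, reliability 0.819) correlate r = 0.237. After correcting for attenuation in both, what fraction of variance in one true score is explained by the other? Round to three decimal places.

Disattenuated r = 0.237 / √(0.631 × 0.819) = 0.237 / 0.7189 = 0.3297.
Shared true-score variance = 0.3297² = 0.1087 ≈ 0.109.

0.109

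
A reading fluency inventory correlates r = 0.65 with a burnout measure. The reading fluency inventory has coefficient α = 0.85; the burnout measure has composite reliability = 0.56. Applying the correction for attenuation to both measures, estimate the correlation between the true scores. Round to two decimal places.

r_true = r_obs / √(r_xx · r_yy) = 0.65 / √(0.85 × 0.56) = 0.65 / √0.4760 = 0.65 / 0.6899 ≈ 0.94.

0.94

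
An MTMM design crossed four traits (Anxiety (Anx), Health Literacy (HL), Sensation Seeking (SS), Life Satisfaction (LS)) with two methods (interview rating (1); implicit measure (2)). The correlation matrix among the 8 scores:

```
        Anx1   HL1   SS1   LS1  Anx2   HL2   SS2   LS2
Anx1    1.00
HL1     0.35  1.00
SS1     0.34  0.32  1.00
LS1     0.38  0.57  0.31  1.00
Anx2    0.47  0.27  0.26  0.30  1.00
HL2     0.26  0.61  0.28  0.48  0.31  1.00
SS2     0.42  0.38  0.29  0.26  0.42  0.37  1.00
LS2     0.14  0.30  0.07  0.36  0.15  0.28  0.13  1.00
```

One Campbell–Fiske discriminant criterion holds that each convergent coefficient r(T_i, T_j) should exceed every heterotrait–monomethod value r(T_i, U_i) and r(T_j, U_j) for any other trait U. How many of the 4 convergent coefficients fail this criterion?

Checking each validity diagonal entry against its comparison values:
Anx (methods 1·2): 0.47 vs {0.35, 0.31, 0.34, 0.42, 0.38, 0.15} → pass.
HL (methods 1·2): 0.61 vs {0.35, 0.31, 0.32, 0.37, 0.57, 0.28} → pass.
SS (methods 1·2): 0.29 vs {0.34, 0.42, 0.32, 0.37, 0.31, 0.13} → fail.
LS (methods 1·2): 0.36 vs {0.38, 0.15, 0.57, 0.28, 0.31, 0.13} → fail.
2 of 4 fail.

2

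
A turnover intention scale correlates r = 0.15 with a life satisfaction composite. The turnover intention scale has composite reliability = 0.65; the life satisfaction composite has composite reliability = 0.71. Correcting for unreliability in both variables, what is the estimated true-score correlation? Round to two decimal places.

r_true = r_obs / √(r_xx · r_yy) = 0.15 / √(0.65 × 0.71) = 0.15 / √0.4615 = 0.15 / 0.6793 ≈ 0.22.

0.22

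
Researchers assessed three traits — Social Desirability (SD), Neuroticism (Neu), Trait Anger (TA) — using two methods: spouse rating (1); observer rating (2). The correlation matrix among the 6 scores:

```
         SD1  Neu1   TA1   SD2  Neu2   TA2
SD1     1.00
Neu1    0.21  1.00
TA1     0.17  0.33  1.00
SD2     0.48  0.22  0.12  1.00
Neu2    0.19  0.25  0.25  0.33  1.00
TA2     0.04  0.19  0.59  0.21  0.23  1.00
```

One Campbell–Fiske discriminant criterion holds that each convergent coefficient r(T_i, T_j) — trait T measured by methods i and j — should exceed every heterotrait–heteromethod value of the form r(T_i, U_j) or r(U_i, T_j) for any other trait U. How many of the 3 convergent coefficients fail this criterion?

Checking each validity diagonal entry against its comparison values:
SD (methods 1·2): 0.48 vs {0.19, 0.22, 0.04, 0.12} → pass.
Neu (methods 1·2): 0.25 vs {0.22, 0.19, 0.19, 0.25} → fail.
TA (methods 1·2): 0.59 vs {0.12, 0.04, 0.25, 0.19} → pass.
1 of 3 fail.

1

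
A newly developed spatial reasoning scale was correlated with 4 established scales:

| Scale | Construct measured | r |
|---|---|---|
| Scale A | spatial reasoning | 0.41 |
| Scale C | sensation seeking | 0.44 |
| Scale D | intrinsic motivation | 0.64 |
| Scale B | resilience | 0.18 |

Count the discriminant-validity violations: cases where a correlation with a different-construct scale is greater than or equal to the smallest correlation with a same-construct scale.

2

Convergent (same construct = spatial reasoning): Scale A.
Smallest convergent = 0.41. Discriminant values: 0.44, 0.64, 0.18; count ≥ 0.41 → 2.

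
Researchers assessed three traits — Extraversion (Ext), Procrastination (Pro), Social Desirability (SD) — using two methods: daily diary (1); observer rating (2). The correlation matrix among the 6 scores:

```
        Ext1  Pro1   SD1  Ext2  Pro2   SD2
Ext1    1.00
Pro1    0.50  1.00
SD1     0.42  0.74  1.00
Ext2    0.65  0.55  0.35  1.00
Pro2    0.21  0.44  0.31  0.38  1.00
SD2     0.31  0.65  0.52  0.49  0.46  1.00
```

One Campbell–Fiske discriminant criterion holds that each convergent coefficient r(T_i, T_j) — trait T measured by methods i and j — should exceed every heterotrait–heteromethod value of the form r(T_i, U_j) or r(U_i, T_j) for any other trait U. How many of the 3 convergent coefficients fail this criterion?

Checking each validity diagonal entry against its comparison values:
Ext (methods 1·2): 0.65 vs {0.21, 0.55, 0.31, 0.35} → pass.
Pro (methods 1·2): 0.44 vs {0.55, 0.21, 0.65, 0.31} → fail.
SD (methods 1·2): 0.52 vs {0.35, 0.31, 0.31, 0.65} → fail.
2 of 3 fail.

2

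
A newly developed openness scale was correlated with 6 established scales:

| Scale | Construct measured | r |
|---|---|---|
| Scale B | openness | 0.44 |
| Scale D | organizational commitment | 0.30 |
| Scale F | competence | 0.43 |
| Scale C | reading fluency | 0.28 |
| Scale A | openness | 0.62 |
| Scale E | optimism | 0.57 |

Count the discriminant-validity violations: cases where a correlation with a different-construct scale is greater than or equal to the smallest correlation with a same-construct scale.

Convergent (same construct = openness): Scale B, Scale A.
Smallest convergent = 0.44. Discriminant values: 0.30, 0.43, 0.28, 0.57; count ≥ 0.44 → 1.

1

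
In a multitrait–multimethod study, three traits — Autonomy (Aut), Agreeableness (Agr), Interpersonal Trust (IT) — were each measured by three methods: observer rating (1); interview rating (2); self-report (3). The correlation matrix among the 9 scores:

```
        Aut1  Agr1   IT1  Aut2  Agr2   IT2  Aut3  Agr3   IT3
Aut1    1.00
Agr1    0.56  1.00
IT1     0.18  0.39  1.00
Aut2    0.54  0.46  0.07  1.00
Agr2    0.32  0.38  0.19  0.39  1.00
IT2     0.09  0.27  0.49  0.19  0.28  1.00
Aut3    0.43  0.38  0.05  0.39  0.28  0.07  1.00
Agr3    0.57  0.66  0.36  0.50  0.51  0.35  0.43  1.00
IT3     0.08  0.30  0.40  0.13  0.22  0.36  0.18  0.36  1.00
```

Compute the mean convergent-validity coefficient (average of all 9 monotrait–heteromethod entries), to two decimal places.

0.46

Convergent values: 0.54, 0.43, 0.39, 0.38, 0.66, 0.51, 0.49, 0.40, 0.36; mean = 4.16/9 = 0.46.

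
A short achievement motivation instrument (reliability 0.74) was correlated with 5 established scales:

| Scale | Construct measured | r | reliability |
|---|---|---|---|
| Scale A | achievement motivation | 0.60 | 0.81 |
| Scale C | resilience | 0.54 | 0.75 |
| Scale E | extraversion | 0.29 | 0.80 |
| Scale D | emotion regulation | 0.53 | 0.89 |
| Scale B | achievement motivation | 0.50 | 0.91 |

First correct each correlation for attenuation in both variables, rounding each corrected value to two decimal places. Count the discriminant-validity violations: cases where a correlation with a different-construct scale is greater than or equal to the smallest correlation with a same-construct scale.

2

Disattenuated r (r / √(r_scale · r_new)):
  Scale A (conv): 0.60 / √(0.81·0.74) = 0.77
  Scale C (disc): 0.54 / √(0.75·0.74) = 0.72
  Scale E (disc): 0.29 / √(0.80·0.74) = 0.38
  Scale D (disc): 0.53 / √(0.89·0.74) = 0.65
  Scale B (conv): 0.50 / √(0.91·0.74) = 0.61
Smallest convergent = 0.61. Discriminant values: 0.72, 0.38, 0.65; count ≥ 0.61 → 2.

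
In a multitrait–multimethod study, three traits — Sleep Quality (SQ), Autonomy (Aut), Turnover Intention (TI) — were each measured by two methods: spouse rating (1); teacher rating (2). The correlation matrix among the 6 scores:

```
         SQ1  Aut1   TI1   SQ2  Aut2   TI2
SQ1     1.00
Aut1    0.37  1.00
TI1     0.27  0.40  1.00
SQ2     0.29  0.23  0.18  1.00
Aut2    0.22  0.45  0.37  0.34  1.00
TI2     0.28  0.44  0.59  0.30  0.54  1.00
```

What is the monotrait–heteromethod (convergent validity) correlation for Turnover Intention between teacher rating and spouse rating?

0.59

Same trait (TI), different methods: r(TI2, TI1) = 0.59.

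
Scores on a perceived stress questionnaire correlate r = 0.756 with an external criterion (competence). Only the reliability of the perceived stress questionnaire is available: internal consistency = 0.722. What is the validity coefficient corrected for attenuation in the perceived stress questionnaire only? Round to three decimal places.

0.890

Single correction: r_c = r_obs / √r_xx = 0.756 / √0.722 = 0.756 / 0.8497 ≈ 0.890.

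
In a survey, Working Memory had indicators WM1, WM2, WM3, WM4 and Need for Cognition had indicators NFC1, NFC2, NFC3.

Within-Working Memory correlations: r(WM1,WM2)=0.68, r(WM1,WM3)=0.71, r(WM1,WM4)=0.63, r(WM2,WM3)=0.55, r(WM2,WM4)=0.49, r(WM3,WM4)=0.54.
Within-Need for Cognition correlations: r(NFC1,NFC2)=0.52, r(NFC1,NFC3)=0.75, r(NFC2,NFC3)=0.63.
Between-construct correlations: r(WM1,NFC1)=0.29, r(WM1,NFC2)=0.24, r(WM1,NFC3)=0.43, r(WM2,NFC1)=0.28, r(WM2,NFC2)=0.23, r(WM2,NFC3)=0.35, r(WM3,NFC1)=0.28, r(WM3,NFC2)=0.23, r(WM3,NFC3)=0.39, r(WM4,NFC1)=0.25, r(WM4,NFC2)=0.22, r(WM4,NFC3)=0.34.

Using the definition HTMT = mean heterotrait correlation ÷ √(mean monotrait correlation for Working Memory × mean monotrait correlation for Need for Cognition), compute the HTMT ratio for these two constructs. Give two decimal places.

0.48

Between-construct mean = 3.53/12 = 0.2942.
Mean within-WM = 3.60/6 = 0.6000; mean within-NFC = 1.90/3 = 0.6333.
Geometric mean = √(0.6000 × 0.6333) = 0.6164.
HTMT = 0.2942 / 0.6164 = 0.48.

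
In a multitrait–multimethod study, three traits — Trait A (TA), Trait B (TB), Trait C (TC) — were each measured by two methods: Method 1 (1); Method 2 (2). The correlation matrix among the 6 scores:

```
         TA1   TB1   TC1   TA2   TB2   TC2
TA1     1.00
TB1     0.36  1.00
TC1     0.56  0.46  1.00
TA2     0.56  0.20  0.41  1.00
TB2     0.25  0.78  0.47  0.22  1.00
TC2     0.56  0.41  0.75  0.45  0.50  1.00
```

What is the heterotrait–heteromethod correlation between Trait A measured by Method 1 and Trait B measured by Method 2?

0.25

Different traits and methods: r(TA1, TB2) = 0.25.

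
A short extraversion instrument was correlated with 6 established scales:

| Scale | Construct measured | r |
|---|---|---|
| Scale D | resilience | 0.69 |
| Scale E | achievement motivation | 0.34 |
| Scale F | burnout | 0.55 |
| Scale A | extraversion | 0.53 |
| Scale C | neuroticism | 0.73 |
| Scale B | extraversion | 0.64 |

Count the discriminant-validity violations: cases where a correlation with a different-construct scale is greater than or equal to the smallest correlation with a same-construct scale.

3

Convergent (same construct = extraversion): Scale A, Scale B.
Smallest convergent = 0.53. Discriminant values: 0.69, 0.34, 0.55, 0.73; count ≥ 0.53 → 3.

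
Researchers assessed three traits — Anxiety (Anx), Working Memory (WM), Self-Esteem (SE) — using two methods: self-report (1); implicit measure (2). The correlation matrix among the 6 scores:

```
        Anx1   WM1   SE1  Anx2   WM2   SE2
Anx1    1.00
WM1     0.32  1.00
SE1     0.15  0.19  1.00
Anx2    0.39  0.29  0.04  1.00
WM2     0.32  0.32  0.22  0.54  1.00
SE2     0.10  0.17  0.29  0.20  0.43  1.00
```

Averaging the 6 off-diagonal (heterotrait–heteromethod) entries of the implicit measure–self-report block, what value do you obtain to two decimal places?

0.19

HTHM values (method 2 × method 1): 0.29, 0.04, 0.32, 0.22, 0.10, 0.17; mean = 1.14/6 = 0.19.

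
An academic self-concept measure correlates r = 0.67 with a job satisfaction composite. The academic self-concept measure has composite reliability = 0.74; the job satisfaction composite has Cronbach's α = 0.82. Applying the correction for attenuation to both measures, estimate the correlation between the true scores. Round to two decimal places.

r_true = r_obs / √(r_xx · r_yy) = 0.67 / √(0.74 × 0.82) = 0.67 / √0.6068 = 0.67 / 0.7790 ≈ 0.86.

0.86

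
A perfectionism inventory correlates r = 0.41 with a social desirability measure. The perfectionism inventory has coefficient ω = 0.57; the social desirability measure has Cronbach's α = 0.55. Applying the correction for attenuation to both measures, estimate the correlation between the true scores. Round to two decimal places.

0.73

r_true = r_obs / √(r_xx · r_yy) = 0.41 / √(0.57 × 0.55) = 0.41 / √0.3135 = 0.41 / 0.5599 ≈ 0.73.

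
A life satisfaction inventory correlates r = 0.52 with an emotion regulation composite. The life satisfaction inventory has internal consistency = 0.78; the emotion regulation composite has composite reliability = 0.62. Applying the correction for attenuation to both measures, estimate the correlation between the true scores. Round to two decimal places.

0.75

r_true = r_obs / √(r_xx · r_yy) = 0.52 / √(0.78 × 0.62) = 0.52 / √0.4836 = 0.52 / 0.6954 ≈ 0.75.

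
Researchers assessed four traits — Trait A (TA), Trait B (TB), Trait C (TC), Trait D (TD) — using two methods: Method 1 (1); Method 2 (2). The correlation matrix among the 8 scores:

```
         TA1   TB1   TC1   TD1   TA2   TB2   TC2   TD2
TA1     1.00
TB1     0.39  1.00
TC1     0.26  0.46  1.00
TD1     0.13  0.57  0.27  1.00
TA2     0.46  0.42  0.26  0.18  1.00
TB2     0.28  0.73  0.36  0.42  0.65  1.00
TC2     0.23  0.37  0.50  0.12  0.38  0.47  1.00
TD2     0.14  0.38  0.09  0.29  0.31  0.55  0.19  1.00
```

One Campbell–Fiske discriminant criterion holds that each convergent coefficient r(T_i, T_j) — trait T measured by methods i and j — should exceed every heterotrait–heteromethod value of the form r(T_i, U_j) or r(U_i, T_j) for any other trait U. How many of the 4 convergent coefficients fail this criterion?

1

Each convergent coefficient versus the relevant comparison correlations:
TA (methods 1·2): 0.46 vs {0.28, 0.42, 0.23, 0.26, 0.14, 0.18} → pass.
TB (methods 1·2): 0.73 vs {0.42, 0.28, 0.37, 0.36, 0.38, 0.42} → pass.
TC (methods 1·2): 0.50 vs {0.26, 0.23, 0.36, 0.37, 0.09, 0.12} → pass.
TD (methods 1·2): 0.29 vs {0.18, 0.14, 0.42, 0.38, 0.12, 0.09} → fail.
1 of 4 fail.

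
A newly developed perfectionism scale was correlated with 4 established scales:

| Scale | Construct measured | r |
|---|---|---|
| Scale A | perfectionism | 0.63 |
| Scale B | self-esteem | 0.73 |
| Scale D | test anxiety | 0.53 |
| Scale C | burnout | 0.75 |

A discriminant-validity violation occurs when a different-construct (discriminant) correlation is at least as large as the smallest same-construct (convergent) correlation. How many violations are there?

2

Convergent (same construct = perfectionism): Scale A.
Smallest convergent = 0.63. Discriminant values: 0.73, 0.53, 0.75; count ≥ 0.63 → 2.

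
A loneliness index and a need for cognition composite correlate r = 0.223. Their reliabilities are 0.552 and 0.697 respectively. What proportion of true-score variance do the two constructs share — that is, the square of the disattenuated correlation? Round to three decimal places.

Disattenuated r = 0.223 / √(0.552 × 0.697) = 0.223 / 0.6203 = 0.3595.
Shared true-score variance = 0.3595² = 0.1292 ≈ 0.129.

0.129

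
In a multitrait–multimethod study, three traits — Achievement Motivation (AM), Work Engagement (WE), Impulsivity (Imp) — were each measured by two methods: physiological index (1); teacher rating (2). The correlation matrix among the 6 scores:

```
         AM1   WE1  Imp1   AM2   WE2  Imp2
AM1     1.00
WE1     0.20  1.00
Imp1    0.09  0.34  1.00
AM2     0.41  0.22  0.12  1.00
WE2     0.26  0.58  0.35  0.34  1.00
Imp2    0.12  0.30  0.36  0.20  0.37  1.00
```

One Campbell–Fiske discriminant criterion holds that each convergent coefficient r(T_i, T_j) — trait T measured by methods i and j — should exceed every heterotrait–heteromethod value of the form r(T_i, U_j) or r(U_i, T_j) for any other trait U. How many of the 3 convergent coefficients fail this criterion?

0

Each convergent coefficient versus the relevant comparison correlations:
AM (methods 1·2): 0.41 vs {0.26, 0.22, 0.12, 0.12} → pass.
WE (methods 1·2): 0.58 vs {0.22, 0.26, 0.30, 0.35} → pass.
Imp (methods 1·2): 0.36 vs {0.12, 0.12, 0.35, 0.30} → pass.
0 of 3 fail.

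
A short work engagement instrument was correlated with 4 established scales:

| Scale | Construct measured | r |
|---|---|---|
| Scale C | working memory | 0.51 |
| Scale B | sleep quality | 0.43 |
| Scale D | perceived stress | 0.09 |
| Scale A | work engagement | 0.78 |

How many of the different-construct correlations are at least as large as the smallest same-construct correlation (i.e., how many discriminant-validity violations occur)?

0

Convergent (same construct = work engagement): Scale A.
Smallest convergent = 0.78. Discriminant values: 0.51, 0.43, 0.09; count ≥ 0.78 → 0.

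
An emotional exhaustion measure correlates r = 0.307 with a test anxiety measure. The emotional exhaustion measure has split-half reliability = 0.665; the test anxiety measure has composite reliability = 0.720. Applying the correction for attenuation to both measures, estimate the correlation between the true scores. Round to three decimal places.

r_true = r_obs / √(r_xx · r_yy) = 0.307 / √(0.665 × 0.720) = 0.307 / √0.478800 = 0.307 / 0.6920 ≈ 0.444.

0.444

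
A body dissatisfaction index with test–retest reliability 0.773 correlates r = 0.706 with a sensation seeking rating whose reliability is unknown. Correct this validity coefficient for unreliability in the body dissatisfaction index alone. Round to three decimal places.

0.803

Single correction: r_c = r_obs / √r_xx = 0.706 / √0.773 = 0.706 / 0.8792 ≈ 0.803.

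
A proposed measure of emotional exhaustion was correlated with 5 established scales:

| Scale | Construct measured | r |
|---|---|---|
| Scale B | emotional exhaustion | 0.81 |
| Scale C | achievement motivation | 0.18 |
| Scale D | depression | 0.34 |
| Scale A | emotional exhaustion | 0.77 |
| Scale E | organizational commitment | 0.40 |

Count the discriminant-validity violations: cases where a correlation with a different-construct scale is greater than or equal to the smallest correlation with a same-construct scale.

0

Convergent (same construct = emotional exhaustion): Scale B, Scale A.
Smallest convergent = 0.77. Discriminant values: 0.18, 0.34, 0.40; count ≥ 0.77 → 0.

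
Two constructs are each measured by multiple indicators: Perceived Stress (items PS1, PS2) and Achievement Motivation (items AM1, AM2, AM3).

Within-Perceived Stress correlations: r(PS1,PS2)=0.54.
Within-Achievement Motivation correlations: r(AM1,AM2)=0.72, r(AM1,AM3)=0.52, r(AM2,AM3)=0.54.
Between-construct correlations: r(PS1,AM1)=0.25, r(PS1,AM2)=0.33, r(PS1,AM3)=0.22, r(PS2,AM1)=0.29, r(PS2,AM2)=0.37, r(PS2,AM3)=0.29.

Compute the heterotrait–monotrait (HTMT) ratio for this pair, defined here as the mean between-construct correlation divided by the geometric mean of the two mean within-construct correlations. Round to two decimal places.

0.52

Mean heterotrait r = 1.75/6 = 0.2917.
Mean within-PS = 0.54/1 = 0.5400; mean within-AM = 1.78/3 = 0.5933.
Geometric mean = √(0.5400 × 0.5933) = 0.5660.
HTMT = 0.2917 / 0.5660 = 0.52.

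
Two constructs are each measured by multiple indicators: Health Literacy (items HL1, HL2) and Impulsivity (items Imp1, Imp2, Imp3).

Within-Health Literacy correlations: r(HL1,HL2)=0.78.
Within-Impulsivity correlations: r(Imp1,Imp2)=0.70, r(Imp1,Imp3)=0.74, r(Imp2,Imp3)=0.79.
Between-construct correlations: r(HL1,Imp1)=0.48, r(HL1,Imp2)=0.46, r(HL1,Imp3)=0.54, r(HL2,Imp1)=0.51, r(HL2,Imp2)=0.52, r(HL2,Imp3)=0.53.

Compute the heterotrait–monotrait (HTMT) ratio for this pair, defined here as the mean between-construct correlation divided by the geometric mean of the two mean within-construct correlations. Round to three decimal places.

0.665

Between-construct mean = 3.04/6 = 0.5067.
Mean within-HL = 0.78/1 = 0.7800; mean within-Imp = 2.23/3 = 0.7433.
Geometric mean = √(0.7800 × 0.7433) = 0.7614.
HTMT = 0.5067 / 0.7614 = 0.665.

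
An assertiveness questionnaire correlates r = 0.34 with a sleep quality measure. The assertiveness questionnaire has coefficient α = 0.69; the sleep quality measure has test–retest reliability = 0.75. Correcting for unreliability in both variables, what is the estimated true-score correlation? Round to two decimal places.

r_true = r_obs / √(r_xx · r_yy) = 0.34 / √(0.69 × 0.75) = 0.34 / √0.5175 = 0.34 / 0.7194 ≈ 0.47.

0.47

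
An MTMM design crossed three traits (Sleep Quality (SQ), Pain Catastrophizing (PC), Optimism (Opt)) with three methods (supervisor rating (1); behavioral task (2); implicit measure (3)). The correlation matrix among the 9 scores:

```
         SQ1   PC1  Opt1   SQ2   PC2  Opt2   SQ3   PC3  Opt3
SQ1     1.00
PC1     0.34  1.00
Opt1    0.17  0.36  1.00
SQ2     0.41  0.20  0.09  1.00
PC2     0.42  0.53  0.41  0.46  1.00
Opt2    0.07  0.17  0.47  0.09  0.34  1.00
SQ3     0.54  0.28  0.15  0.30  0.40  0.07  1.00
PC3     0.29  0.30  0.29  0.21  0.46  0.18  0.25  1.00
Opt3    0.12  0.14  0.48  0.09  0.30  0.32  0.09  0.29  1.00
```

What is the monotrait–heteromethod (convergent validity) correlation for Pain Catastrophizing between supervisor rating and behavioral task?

Same trait (PC), different methods: r(PC1, PC2) = 0.53.

0.53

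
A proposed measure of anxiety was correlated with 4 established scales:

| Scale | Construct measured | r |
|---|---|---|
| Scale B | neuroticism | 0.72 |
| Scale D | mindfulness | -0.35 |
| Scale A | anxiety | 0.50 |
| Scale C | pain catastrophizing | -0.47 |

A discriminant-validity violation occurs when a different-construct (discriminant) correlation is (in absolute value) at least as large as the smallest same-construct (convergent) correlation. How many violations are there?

Convergent (same construct = anxiety): Scale A.
Smallest convergent = 0.50. Discriminant |r|: 0.72, 0.35, 0.47; count ≥ 0.50 → 1.

1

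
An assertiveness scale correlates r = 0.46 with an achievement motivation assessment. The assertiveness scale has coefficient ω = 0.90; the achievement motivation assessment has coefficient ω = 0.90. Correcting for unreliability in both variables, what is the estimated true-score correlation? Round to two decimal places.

0.51

r_true = r_obs / √(r_xx · r_yy) = 0.46 / √(0.90 × 0.90) = 0.46 / √0.8100 = 0.46 / 0.9000 ≈ 0.51.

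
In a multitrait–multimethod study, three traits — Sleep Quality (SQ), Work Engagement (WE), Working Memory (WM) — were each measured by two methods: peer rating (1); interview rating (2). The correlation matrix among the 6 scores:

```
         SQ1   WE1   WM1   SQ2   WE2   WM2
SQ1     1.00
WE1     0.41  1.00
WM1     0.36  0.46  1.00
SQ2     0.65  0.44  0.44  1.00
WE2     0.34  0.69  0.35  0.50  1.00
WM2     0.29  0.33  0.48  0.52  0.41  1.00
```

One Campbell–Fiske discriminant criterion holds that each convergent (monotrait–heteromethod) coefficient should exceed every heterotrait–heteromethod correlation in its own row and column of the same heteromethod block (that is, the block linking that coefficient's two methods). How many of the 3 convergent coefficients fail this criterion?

0

Checking each validity diagonal entry against its comparison values:
SQ (methods 1·2): 0.65 vs {0.34, 0.44, 0.29, 0.44} → pass.
WE (methods 1·2): 0.69 vs {0.44, 0.34, 0.33, 0.35} → pass.
WM (methods 1·2): 0.48 vs {0.44, 0.29, 0.35, 0.33} → pass.
0 of 3 fail.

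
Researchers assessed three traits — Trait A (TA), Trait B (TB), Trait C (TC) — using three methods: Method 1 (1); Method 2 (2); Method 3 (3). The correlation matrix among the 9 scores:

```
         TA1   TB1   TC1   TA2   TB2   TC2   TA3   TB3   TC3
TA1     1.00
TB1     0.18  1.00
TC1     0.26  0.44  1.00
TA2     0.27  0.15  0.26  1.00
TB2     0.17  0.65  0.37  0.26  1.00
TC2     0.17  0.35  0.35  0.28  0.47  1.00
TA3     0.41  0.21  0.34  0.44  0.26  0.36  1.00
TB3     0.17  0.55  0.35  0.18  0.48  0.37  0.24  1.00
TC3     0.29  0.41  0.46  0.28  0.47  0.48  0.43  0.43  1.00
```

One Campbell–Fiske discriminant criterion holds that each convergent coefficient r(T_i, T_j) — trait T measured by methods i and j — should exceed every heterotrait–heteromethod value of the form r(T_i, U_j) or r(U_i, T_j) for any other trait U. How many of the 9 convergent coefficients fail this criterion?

Checking each validity diagonal entry against its comparison values:
TA (methods 1·2): 0.27 vs {0.17, 0.15, 0.17, 0.26} → pass.
TA (methods 1·3): 0.41 vs {0.17, 0.21, 0.29, 0.34} → pass.
TA (methods 2·3): 0.44 vs {0.18, 0.26, 0.28, 0.36} → pass.
TB (methods 1·2): 0.65 vs {0.15, 0.17, 0.35, 0.37} → pass.
TB (methods 1·3): 0.55 vs {0.21, 0.17, 0.41, 0.35} → pass.
TB (methods 2·3): 0.48 vs {0.26, 0.18, 0.47, 0.37} → pass.
TC (methods 1·2): 0.35 vs {0.26, 0.17, 0.37, 0.35} → fail.
TC (methods 1·3): 0.46 vs {0.34, 0.29, 0.35, 0.41} → pass.
TC (methods 2·3): 0.48 vs {0.36, 0.28, 0.37, 0.47} → pass.
1 of 9 fail.

1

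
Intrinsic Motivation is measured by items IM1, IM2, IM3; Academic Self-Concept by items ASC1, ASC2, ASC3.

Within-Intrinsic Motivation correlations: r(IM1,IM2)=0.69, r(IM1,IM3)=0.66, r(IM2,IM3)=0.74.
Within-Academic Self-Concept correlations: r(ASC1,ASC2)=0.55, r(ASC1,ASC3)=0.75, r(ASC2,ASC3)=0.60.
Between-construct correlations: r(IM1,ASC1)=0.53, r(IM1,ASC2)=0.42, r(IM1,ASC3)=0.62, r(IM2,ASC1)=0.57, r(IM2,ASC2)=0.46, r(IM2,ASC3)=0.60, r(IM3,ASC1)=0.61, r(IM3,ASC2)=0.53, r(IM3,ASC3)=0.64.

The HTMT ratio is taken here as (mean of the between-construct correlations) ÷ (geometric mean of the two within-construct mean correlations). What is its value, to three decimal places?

Between-construct mean = 4.98/9 = 0.5533.
Mean within-IM = 2.09/3 = 0.6967; mean within-ASC = 1.90/3 = 0.6333.
Geometric mean = √(0.6967 × 0.6333) = 0.6642.
HTMT = 0.5533 / 0.6642 = 0.833.

0.833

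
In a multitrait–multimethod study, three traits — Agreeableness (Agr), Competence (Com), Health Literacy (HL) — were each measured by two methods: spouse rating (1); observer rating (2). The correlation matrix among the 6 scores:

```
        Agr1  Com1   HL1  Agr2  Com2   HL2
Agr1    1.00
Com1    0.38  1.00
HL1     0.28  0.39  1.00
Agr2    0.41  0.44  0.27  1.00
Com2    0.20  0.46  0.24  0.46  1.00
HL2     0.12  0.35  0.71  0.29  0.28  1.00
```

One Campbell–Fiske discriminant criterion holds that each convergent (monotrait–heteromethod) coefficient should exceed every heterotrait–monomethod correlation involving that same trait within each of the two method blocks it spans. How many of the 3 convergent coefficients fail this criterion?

Convergent coefficients and their comparison sets:
Agr (methods 1·2): 0.41 vs {0.38, 0.46, 0.28, 0.29} → fail.
Com (methods 1·2): 0.46 vs {0.38, 0.46, 0.39, 0.28} → fail.
HL (methods 1·2): 0.71 vs {0.28, 0.29, 0.39, 0.28} → pass.
2 of 3 fail.

2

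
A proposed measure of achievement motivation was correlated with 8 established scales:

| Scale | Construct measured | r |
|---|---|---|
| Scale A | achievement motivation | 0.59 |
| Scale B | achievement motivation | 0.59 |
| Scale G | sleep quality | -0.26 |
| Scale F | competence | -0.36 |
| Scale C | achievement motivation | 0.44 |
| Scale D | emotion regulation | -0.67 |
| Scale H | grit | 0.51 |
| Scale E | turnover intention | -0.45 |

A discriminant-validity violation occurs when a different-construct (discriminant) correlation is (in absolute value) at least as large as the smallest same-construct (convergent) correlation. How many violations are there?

Convergent (same construct = achievement motivation): Scale A, Scale B, Scale C.
Smallest convergent = 0.44. Discriminant |r|: 0.26, 0.36, 0.67, 0.51, 0.45; count ≥ 0.44 → 3.

3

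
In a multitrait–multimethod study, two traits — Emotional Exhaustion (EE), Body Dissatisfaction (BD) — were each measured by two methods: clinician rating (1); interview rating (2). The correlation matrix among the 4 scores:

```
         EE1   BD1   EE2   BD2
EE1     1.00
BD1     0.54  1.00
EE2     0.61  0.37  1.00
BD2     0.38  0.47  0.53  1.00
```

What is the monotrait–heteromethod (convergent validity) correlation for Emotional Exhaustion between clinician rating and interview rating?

0.61

Same trait (EE), different methods: r(EE1, EE2) = 0.61.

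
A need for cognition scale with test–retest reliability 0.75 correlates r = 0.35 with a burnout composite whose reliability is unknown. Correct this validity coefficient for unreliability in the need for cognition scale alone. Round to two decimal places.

0.40

Single correction: r_c = r_obs / √r_xx = 0.35 / √0.75 = 0.35 / 0.8660 ≈ 0.40.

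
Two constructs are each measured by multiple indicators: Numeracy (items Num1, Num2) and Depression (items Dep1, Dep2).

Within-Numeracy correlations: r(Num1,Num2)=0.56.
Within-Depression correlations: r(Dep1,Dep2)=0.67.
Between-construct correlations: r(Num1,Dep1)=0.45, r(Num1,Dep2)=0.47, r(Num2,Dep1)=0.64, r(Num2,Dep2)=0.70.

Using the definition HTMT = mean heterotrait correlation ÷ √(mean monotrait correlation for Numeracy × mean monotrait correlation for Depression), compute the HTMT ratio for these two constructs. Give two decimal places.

0.92

Between-construct mean = 2.26/4 = 0.5650.
Mean within-Num = 0.56/1 = 0.5600; mean within-Dep = 0.67/1 = 0.6700.
Geometric mean = √(0.5600 × 0.6700) = 0.6125.
HTMT = 0.5650 / 0.6125 = 0.92.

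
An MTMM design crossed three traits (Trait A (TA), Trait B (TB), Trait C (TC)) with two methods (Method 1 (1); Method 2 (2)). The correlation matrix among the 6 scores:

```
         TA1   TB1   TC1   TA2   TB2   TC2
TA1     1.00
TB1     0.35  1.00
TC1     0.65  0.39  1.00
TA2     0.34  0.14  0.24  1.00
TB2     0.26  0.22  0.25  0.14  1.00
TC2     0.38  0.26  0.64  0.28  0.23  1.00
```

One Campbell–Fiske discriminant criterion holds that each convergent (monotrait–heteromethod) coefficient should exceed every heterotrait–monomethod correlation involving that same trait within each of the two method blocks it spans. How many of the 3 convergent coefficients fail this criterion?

Convergent coefficients and their comparison sets:
TA (methods 1·2): 0.34 vs {0.35, 0.14, 0.65, 0.28} → fail.
TB (methods 1·2): 0.22 vs {0.35, 0.14, 0.39, 0.23} → fail.
TC (methods 1·2): 0.64 vs {0.65, 0.28, 0.39, 0.23} → fail.
3 of 3 fail.

3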